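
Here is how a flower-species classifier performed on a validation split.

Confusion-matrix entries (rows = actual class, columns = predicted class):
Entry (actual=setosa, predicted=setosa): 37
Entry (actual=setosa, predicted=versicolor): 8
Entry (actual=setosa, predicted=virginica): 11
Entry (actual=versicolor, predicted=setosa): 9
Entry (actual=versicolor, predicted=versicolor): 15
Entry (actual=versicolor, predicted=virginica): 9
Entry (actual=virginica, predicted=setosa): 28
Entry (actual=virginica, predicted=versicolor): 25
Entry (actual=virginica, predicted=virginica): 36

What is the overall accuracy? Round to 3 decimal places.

Accuracy = trace / total = (37+15+36=88) / 178 = 88/178 = 0.494

0.494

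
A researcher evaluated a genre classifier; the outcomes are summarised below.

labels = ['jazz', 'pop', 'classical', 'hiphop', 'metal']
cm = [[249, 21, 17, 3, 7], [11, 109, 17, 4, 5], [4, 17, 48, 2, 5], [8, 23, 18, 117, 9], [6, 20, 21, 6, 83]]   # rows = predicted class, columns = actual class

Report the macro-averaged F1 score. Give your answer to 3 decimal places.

Per-class F1 score (2·TP/(2·TP+FP+FN)):
  jazz: TP=249, FP=21+17+3+7=48, FN=11+4+8+6=29 → 498/575 = 0.8661
  pop: TP=109, FP=11+17+4+5=37, FN=21+17+23+20=81 → 218/336 = 0.6488
  classical: TP=48, FP=4+17+2+5=28, FN=17+17+18+21=73 → 96/197 = 0.4873
  hiphop: TP=117, FP=8+23+18+9=58, FN=3+4+2+6=15 → 234/307 = 0.7622
  metal: TP=83, FP=6+20+21+6=53, FN=7+5+5+9=26 → 166/245 = 0.6776
Macro-F1 score = mean = (0.8661 + 0.6488 + 0.4873 + 0.7622 + 0.6776) / 5 = 0.688

0.688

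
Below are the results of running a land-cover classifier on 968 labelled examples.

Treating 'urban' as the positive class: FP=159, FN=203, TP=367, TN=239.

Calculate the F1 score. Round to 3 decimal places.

0.670

Precision = TP/(TP+FP) = 367/526 = 0.6977
Recall = TP/(TP+FN) = 367/570 = 0.6439
F1 = 2·TP/(2·TP+FP+FN) = 734/1096 = 0.670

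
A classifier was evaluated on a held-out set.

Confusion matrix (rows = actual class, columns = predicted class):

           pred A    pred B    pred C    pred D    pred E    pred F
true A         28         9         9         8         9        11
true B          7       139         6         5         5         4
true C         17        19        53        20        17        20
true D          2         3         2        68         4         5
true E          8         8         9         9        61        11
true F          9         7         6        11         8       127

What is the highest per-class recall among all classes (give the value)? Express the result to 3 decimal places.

Per-class recall (TP/(TP+FN)):
  A: TP=28, FN=9+9+8+9+11=46 → 28/74 = 0.3784
  B: TP=139, FN=7+6+5+5+4=27 → 139/166 = 0.8373
  C: TP=53, FN=17+19+20+17+20=93 → 53/146 = 0.3630
  D: TP=68, FN=2+3+2+4+5=16 → 68/84 = 0.8095
  E: TP=61, FN=8+8+9+9+11=45 → 61/106 = 0.5755
  F: TP=127, FN=9+7+6+11+8=41 → 127/168 = 0.7560
Highest is class 'B' with recall = 0.837.

0.837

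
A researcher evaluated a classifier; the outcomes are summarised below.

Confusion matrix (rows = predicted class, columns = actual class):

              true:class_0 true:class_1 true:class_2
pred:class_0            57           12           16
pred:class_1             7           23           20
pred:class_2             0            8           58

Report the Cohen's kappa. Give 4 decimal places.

0.5241

Observed agreement pₒ = trace/N = 138/201 = 0.68657
Expected agreement pₑ = Σ (rowᵢ·colᵢ)/N² = (64·85 + 43·50 + 94·66)/201² = 0.34143
κ = (pₒ − pₑ)/(1 − pₑ) = (0.68657 − 0.34143)/(1 − 0.34143) = 0.5241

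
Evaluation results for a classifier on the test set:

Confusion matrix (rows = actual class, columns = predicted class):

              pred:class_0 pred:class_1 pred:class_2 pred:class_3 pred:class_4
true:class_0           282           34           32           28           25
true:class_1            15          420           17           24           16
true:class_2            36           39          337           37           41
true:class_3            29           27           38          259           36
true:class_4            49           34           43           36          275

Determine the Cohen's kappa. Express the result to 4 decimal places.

0.6391

Observed agreement pₒ = trace/N = 1573/2209 = 0.71209
Expected agreement pₑ = Σ (rowᵢ·colᵢ)/N² = (401·411 + 492·554 + 490·467 + 389·384 + 437·393)/2209² = 0.20233
κ = (pₒ − pₑ)/(1 − pₑ) = (0.71209 − 0.20233)/(1 − 0.20233) = 0.6391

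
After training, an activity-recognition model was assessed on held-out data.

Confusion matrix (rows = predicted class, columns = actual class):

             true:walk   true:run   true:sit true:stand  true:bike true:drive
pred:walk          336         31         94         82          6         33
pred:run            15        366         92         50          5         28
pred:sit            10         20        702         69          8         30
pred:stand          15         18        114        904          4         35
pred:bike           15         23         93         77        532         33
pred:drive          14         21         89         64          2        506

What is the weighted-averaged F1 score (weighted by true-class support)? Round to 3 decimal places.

Per-class F1 score (2·TP/(2·TP+FP+FN)):
  walk: TP=336, FP=31+94+82+6+33=246, FN=15+10+15+15+14=69 → 672/987 = 0.6809
  run: TP=366, FP=15+92+50+5+28=190, FN=31+20+18+23+21=113 → 732/1035 = 0.7072
  sit: TP=702, FP=10+20+69+8+30=137, FN=94+92+114+93+89=482 → 1404/2023 = 0.6940
  stand: TP=904, FP=15+18+114+4+35=186, FN=82+50+69+77+64=342 → 1808/2336 = 0.7740
  bike: TP=532, FP=15+23+93+77+33=241, FN=6+5+8+4+2=25 → 1064/1330 = 0.8000
  drive: TP=506, FP=14+21+89+64+2=190, FN=33+28+30+35+33=159 → 1012/1361 = 0.7436
Weighted-F1 score = Σ (supportᵢ/N)·F1 scoreᵢ with N=4536: (405/4536)·0.6809 + (479/4536)·0.7072 + (1184/4536)·0.6940 + (1246/4536)·0.7740 + (557/4536)·0.8000 + (665/4536)·0.7436 = 0.736

0.736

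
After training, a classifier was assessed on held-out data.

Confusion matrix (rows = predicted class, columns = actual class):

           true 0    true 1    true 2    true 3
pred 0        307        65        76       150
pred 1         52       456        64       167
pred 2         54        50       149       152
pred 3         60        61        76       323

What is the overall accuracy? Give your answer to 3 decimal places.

Accuracy = trace / total = (307+456+149+323=1235) / 2262 = 1235/2262 = 0.546

0.546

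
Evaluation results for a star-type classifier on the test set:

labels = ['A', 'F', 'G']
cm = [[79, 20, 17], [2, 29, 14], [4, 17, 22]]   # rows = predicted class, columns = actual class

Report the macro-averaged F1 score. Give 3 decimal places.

0.589

Per-class F1 score (2·TP/(2·TP+FP+FN)):
  A: TP=79, FP=20+17=37, FN=2+4=6 → 158/201 = 0.7861
  F: TP=29, FP=2+14=16, FN=20+17=37 → 58/111 = 0.5225
  G: TP=22, FP=4+17=21, FN=17+14=31 → 44/96 = 0.4583
Macro-F1 score = mean = (0.7861 + 0.5225 + 0.4583) / 3 = 0.589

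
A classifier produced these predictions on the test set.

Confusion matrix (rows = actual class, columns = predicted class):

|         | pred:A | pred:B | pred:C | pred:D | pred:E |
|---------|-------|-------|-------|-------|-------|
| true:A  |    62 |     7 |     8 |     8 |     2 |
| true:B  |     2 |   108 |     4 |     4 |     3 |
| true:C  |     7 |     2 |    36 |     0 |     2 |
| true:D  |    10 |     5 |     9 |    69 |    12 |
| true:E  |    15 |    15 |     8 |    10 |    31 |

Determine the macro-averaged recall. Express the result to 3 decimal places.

0.684

Per-class recall (TP/(TP+FN)):
  A: TP=62, FN=7+8+8+2=25 → 62/87 = 0.7126
  B: TP=108, FN=2+4+4+3=13 → 108/121 = 0.8926
  C: TP=36, FN=7+2+0+2=11 → 36/47 = 0.7660
  D: TP=69, FN=10+5+9+12=36 → 69/105 = 0.6571
  E: TP=31, FN=15+15+8+10=48 → 31/79 = 0.3924
Macro-recall = mean = (0.7126 + 0.8926 + 0.7660 + 0.6571 + 0.3924) / 5 = 0.684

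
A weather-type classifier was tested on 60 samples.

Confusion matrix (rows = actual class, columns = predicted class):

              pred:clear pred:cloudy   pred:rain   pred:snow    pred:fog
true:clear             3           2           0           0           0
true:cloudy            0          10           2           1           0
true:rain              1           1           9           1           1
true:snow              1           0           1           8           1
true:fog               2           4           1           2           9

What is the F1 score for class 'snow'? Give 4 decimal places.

0.6957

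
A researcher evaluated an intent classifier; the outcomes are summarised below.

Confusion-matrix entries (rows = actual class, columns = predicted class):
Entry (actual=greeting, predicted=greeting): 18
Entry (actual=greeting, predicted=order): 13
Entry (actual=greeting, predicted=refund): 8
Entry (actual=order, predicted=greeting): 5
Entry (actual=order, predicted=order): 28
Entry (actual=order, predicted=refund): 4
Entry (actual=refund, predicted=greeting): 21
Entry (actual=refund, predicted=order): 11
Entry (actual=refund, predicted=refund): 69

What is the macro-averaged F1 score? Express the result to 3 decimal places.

0.607

Per-class F1 score (2·TP/(2·TP+FP+FN)):
  greeting: TP=18, FP=5+21=26, FN=13+8=21 → 36/83 = 0.4337
  order: TP=28, FP=13+11=24, FN=5+4=9 → 56/89 = 0.6292
  refund: TP=69, FP=8+4=12, FN=21+11=32 → 138/182 = 0.7582
Macro-F1 score = mean = (0.4337 + 0.6292 + 0.7582) / 3 = 0.607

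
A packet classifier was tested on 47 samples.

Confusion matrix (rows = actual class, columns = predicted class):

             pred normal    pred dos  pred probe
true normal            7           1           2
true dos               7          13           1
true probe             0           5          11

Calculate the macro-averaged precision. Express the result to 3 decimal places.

0.657

Per-class precision (TP/(TP+FP)):
  normal: TP=7, FP=7+0=7 → 7/14 = 0.5000
  dos: TP=13, FP=1+5=6 → 13/19 = 0.6842
  probe: TP=11, FP=2+1=3 → 11/14 = 0.7857
Macro-precision = mean = (0.5000 + 0.6842 + 0.7857) / 3 = 0.657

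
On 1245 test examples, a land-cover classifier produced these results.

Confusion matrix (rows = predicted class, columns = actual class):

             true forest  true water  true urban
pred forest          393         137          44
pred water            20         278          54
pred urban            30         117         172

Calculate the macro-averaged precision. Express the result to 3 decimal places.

0.671

Per-class precision (TP/(TP+FP)):
  forest: TP=393, FP=137+44=181 → 393/574 = 0.6847
  water: TP=278, FP=20+54=74 → 278/352 = 0.7898
  urban: TP=172, FP=30+117=147 → 172/319 = 0.5392
Macro-precision = mean = (0.6847 + 0.7898 + 0.5392) / 3 = 0.671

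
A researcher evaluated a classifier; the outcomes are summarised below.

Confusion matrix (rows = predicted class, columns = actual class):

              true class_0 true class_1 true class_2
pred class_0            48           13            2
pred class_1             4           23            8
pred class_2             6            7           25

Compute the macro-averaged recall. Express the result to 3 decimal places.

0.692

Per-class recall (TP/(TP+FN)):
  class_0: TP=48, FN=4+6=10 → 48/58 = 0.8276
  class_1: TP=23, FN=13+7=20 → 23/43 = 0.5349
  class_2: TP=25, FN=2+8=10 → 25/35 = 0.7143
Macro-recall = mean = (0.8276 + 0.5349 + 0.7143) / 3 = 0.692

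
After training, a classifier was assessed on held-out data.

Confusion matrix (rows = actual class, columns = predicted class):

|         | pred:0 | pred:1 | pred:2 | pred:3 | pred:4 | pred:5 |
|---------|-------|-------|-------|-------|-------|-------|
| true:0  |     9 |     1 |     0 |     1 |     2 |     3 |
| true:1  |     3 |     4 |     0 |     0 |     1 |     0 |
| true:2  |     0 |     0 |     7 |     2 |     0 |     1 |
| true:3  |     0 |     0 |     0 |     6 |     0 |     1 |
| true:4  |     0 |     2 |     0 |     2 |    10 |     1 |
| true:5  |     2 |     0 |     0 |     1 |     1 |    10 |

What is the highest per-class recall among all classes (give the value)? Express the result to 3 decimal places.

0.857

Per-class recall (TP/(TP+FN)):
  0: TP=9, FN=1+0+1+2+3=7 → 9/16 = 0.5625
  1: TP=4, FN=3+0+0+1+0=4 → 4/8 = 0.5000
  2: TP=7, FN=0+0+2+0+1=3 → 7/10 = 0.7000
  3: TP=6, FN=0+0+0+0+1=1 → 6/7 = 0.8571
  4: TP=10, FN=0+2+0+2+1=5 → 10/15 = 0.6667
  5: TP=10, FN=2+0+0+1+1=4 → 10/14 = 0.7143
Highest is class '3' with recall = 0.857.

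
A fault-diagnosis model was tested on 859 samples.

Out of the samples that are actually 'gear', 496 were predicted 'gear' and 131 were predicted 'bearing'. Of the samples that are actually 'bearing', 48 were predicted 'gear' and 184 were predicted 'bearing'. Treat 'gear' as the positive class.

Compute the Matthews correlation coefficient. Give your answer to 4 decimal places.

MCC = (TP·TN − FP·FN) / √((TP+FP)(TP+FN)(TN+FP)(TN+FN))
Numerator = 496·184 − 48·131 = 84976
Denominator = √(544·627·232·315) = √24926711040 = 157881.9529
MCC = 84976 / 157881.9529 = 0.5382

0.5382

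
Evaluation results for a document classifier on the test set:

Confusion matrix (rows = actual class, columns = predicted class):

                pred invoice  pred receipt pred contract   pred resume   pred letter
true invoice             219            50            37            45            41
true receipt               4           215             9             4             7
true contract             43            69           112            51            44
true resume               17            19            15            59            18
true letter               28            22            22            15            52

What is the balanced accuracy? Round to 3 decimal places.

Balanced accuracy = mean of per-class recall.
  invoice: recall = 219/392 = 0.5587
  receipt: recall = 215/239 = 0.8996
  contract: recall = 112/319 = 0.3511
  resume: recall = 59/128 = 0.4609
  letter: recall = 52/139 = 0.3741
Mean = (0.5587 + 0.8996 + 0.3511 + 0.4609 + 0.3741) / 5 = 0.529

0.529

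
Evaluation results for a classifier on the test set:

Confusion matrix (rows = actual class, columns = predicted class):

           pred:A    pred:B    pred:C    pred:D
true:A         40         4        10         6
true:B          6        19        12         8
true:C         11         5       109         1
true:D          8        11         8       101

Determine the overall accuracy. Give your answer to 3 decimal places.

0.749

Accuracy = trace / total = (40+19+109+101=269) / 359 = 269/359 = 0.749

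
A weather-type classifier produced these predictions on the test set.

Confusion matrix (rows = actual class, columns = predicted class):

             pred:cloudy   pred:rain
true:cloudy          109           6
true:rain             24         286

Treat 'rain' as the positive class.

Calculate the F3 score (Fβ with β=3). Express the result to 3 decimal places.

Fβ = (1+β²)·TP / ((1+β²)·TP + β²·FN + FP), with β²=9
= 10·286 / (10·286 + 9·24 + 6) = 0.928

0.928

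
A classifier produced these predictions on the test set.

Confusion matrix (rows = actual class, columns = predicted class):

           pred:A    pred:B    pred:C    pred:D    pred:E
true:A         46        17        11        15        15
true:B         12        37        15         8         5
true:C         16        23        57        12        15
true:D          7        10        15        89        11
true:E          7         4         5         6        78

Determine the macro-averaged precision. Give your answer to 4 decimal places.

Per-class precision (TP/(TP+FP)):
  A: TP=46, FP=12+16+7+7=42 → 46/88 = 0.52273
  B: TP=37, FP=17+23+10+4=54 → 37/91 = 0.40659
  C: TP=57, FP=11+15+15+5=46 → 57/103 = 0.55340
  D: TP=89, FP=15+8+12+6=41 → 89/130 = 0.68462
  E: TP=78, FP=15+5+15+11=46 → 78/124 = 0.62903
Macro-precision = mean = (0.52273 + 0.40659 + 0.55340 + 0.68462 + 0.62903) / 5 = 0.5593

0.5593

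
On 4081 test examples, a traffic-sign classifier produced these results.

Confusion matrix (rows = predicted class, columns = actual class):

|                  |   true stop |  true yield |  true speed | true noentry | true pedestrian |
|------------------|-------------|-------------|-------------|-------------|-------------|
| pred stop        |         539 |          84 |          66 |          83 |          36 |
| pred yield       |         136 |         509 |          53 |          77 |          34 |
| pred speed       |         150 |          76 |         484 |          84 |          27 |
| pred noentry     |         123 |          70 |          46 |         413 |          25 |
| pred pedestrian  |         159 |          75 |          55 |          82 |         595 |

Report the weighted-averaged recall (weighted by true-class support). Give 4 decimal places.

0.6224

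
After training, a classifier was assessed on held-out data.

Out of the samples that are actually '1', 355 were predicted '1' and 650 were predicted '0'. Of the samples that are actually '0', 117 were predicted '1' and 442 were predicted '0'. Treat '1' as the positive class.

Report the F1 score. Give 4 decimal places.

0.4807

Precision = TP/(TP+FP) = 355/472 = 0.7521
Recall = TP/(TP+FN) = 355/1005 = 0.3532
F1 = 2·TP/(2·TP+FP+FN) = 710/1477 = 0.4807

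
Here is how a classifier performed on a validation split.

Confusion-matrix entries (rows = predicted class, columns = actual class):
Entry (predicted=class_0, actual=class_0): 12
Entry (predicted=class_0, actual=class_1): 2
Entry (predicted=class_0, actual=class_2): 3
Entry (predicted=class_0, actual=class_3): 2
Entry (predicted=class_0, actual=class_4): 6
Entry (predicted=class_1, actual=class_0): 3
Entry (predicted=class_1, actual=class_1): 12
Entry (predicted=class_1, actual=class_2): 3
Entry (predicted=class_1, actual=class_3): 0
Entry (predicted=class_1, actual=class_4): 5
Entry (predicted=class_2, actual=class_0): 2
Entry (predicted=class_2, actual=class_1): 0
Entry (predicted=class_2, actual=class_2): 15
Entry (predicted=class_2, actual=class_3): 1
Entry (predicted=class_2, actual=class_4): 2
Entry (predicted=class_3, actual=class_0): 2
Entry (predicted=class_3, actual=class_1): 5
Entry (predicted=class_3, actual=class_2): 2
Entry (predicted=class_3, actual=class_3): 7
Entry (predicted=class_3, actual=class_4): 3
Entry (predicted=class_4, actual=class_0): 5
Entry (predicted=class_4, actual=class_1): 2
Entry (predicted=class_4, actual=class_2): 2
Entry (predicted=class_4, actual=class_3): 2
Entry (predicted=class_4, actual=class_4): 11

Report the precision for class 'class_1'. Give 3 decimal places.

0.522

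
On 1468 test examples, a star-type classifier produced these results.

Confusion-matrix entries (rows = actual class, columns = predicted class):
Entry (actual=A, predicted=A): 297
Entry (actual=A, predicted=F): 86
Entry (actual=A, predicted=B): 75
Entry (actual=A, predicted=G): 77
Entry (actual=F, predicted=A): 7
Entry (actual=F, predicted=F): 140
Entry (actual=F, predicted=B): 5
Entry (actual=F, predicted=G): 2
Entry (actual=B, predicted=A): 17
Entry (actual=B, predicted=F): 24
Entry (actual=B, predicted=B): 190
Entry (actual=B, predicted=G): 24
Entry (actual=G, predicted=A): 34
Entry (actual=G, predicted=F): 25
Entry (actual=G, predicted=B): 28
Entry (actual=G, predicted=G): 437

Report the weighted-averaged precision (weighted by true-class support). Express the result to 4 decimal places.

0.7579

Per-class precision (TP/(TP+FP)):
  A: TP=297, FP=7+17+34=58 → 297/355 = 0.83662
  F: TP=140, FP=86+24+25=135 → 140/275 = 0.50909
  B: TP=190, FP=75+5+28=108 → 190/298 = 0.63758
  G: TP=437, FP=77+2+24=103 → 437/540 = 0.80926
Weighted-precision = Σ (supportᵢ/N)·precisionᵢ with N=1468: (535/1468)·0.83662 + (154/1468)·0.50909 + (255/1468)·0.63758 + (524/1468)·0.80926 = 0.7579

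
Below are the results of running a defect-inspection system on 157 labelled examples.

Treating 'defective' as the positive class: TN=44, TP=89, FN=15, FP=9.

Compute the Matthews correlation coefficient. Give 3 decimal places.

MCC = (TP·TN − FP·FN) / √((TP+FP)(TP+FN)(TN+FP)(TN+FN))
Numerator = 89·44 − 9·15 = 3781
Denominator = √(98·104·53·59) = √31870384 = 5645.3861
MCC = 3781 / 5645.3861 = 0.670

0.670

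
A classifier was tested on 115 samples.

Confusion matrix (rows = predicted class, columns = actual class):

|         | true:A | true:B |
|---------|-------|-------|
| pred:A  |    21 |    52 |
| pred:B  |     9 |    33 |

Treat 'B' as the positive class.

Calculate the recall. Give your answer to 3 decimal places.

0.388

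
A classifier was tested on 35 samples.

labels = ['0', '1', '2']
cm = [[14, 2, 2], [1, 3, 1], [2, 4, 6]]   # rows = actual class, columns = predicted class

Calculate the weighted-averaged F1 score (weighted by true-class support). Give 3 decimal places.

Per-class F1 score (2·TP/(2·TP+FP+FN)):
  0: TP=14, FP=1+2=3, FN=2+2=4 → 28/35 = 0.8000
  1: TP=3, FP=2+4=6, FN=1+1=2 → 6/14 = 0.4286
  2: TP=6, FP=2+1=3, FN=2+4=6 → 12/21 = 0.5714
Weighted-F1 score = Σ (supportᵢ/N)·F1 scoreᵢ with N=35: (18/35)·0.8000 + (5/35)·0.4286 + (12/35)·0.5714 = 0.669

0.669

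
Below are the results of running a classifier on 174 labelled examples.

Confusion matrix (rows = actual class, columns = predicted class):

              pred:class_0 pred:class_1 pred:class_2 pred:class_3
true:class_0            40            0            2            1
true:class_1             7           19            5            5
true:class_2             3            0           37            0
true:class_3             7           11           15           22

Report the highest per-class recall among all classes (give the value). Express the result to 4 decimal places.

Per-class recall (TP/(TP+FN)):
  class_0: TP=40, FN=0+2+1=3 → 40/43 = 0.93023
  class_1: TP=19, FN=7+5+5=17 → 19/36 = 0.52778
  class_2: TP=37, FN=3+0+0=3 → 37/40 = 0.92500
  class_3: TP=22, FN=7+11+15=33 → 22/55 = 0.40000
Highest is class 'class_0' with recall = 0.9302.

0.9302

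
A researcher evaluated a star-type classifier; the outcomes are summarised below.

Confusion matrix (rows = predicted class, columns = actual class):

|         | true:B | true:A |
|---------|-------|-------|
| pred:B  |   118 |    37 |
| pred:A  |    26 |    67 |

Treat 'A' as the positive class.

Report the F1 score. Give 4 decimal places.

Precision = TP/(TP+FP) = 67/93 = 0.7204
Recall = TP/(TP+FN) = 67/104 = 0.6442
F1 = 2·TP/(2·TP+FP+FN) = 134/197 = 0.6802

0.6802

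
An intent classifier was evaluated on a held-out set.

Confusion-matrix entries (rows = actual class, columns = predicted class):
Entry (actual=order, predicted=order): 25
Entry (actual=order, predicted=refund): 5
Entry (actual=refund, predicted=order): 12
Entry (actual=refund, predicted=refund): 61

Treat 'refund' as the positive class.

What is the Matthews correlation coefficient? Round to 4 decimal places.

MCC = (TP·TN − FP·FN) / √((TP+FP)(TP+FN)(TN+FP)(TN+FN))
Numerator = 61·25 − 5·12 = 1465
Denominator = √(66·73·30·37) = √5347980 = 2312.5700
MCC = 1465 / 2312.5700 = 0.6335

0.6335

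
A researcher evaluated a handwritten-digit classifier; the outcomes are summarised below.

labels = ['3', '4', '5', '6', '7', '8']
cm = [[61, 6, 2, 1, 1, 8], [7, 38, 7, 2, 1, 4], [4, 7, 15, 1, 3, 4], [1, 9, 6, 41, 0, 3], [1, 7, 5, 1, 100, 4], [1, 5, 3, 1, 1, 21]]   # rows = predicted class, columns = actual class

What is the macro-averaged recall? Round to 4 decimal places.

Per-class recall (TP/(TP+FN)):
  3: TP=61, FN=7+4+1+1+1=14 → 61/75 = 0.81333
  4: TP=38, FN=6+7+9+7+5=34 → 38/72 = 0.52778
  5: TP=15, FN=2+7+6+5+3=23 → 15/38 = 0.39474
  6: TP=41, FN=1+2+1+1+1=6 → 41/47 = 0.87234
  7: TP=100, FN=1+1+3+0+1=6 → 100/106 = 0.94340
  8: TP=21, FN=8+4+4+3+4=23 → 21/44 = 0.47727
Macro-recall = mean = (0.81333 + 0.52778 + 0.39474 + 0.87234 + 0.94340 + 0.47727) / 6 = 0.6715

0.6715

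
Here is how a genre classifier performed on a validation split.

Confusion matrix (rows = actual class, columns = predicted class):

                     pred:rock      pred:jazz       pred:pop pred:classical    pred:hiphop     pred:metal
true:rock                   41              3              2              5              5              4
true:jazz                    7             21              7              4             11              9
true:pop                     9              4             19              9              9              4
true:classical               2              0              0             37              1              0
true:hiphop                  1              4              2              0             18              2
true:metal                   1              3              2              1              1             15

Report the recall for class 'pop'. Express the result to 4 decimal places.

Take TP from the diagonal, FP from the rest of the 'pop' prediction marginal, FN from the rest of the 'pop' actual marginal.
recall = TP/(TP+FN).
pop: TP=19, FN=9+4+9+9+4=35 → 19/54 = 0.35185

0.3519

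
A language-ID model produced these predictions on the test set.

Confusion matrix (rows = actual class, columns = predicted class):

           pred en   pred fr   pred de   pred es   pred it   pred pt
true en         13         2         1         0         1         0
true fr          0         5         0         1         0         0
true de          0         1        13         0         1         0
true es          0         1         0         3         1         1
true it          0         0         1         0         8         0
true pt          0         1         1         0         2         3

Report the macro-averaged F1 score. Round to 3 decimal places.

Per-class F1 score (2·TP/(2·TP+FP+FN)):
  en: TP=13, FP=0+0+0+0+0=0, FN=2+1+0+1+0=4 → 26/30 = 0.8667
  fr: TP=5, FP=2+1+1+0+1=5, FN=0+0+1+0+0=1 → 10/16 = 0.6250
  de: TP=13, FP=1+0+0+1+1=3, FN=0+1+0+1+0=2 → 26/31 = 0.8387
  es: TP=3, FP=0+1+0+0+0=1, FN=0+1+0+1+1=3 → 6/10 = 0.6000
  it: TP=8, FP=1+0+1+1+2=5, FN=0+0+1+0+0=1 → 16/22 = 0.7273
  pt: TP=3, FP=0+0+0+1+0=1, FN=0+1+1+0+2=4 → 6/11 = 0.5455
Macro-F1 score = mean = (0.8667 + 0.6250 + 0.8387 + 0.6000 + 0.7273 + 0.5455) / 6 = 0.701

0.701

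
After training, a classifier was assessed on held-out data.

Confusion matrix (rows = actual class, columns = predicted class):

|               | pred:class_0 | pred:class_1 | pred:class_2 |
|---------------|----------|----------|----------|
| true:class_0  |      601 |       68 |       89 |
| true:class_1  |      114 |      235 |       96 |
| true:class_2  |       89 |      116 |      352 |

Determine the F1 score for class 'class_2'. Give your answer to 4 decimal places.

Take TP from the diagonal, FP from the rest of the 'class_2' prediction marginal, FN from the rest of the 'class_2' actual marginal.
F1 score = 2·TP/(2·TP+FP+FN).
class_2: TP=352, FP=89+96=185, FN=89+116=205 → 704/1094 = 0.64351

0.6435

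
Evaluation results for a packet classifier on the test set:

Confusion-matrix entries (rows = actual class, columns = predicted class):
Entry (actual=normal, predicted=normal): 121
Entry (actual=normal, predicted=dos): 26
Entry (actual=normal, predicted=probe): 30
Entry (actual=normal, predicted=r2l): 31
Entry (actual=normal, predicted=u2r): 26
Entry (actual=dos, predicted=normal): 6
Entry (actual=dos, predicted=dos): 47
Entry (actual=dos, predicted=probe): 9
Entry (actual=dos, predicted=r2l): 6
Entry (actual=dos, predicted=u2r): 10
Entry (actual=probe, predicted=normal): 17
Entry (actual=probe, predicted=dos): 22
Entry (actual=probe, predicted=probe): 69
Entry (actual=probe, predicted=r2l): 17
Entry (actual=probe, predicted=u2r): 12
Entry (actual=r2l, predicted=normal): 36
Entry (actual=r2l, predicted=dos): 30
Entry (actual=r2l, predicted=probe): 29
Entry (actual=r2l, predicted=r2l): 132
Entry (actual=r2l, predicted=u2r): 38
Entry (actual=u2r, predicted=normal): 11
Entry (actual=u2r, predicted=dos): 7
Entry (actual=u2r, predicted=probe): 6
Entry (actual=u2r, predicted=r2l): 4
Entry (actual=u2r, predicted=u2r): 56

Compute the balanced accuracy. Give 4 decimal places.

0.5576

Balanced accuracy = mean of per-class recall.
  normal: recall = 121/234 = 0.51709
  dos: recall = 47/78 = 0.60256
  probe: recall = 69/137 = 0.50365
  r2l: recall = 132/265 = 0.49811
  u2r: recall = 56/84 = 0.66667
Mean = (0.51709 + 0.60256 + 0.50365 + 0.49811 + 0.66667) / 5 = 0.5576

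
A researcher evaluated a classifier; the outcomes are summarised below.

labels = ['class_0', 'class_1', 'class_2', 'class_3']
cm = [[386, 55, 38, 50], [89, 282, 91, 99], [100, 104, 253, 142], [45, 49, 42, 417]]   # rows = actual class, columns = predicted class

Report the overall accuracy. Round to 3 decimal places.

0.597

Accuracy = trace / total = (386+282+253+417=1338) / 2242 = 1338/2242 = 0.597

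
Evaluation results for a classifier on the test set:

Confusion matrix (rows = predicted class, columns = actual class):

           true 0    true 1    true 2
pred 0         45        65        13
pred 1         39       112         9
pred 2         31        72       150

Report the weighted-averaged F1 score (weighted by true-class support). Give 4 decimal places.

0.5621

Per-class F1 score (2·TP/(2·TP+FP+FN)):
  0: TP=45, FP=65+13=78, FN=39+31=70 → 90/238 = 0.37815
  1: TP=112, FP=39+9=48, FN=65+72=137 → 224/409 = 0.54768
  2: TP=150, FP=31+72=103, FN=13+9=22 → 300/425 = 0.70588
Weighted-F1 score = Σ (supportᵢ/N)·F1 scoreᵢ with N=536: (115/536)·0.37815 + (249/536)·0.54768 + (172/536)·0.70588 = 0.5621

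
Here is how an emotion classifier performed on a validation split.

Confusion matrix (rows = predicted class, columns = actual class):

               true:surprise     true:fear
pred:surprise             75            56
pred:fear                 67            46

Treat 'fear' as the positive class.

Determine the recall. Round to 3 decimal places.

0.451

Recall = TP/(TP+FN) = 46/(46+56) = 46/102 = 0.451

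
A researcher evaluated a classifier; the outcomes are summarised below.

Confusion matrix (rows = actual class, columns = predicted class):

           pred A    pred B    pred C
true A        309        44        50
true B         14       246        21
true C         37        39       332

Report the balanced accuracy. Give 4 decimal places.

Balanced accuracy = mean of per-class recall.
  A: recall = 309/403 = 0.76675
  B: recall = 246/281 = 0.87544
  C: recall = 332/408 = 0.81373
Mean = (0.76675 + 0.87544 + 0.81373) / 3 = 0.8186

0.8186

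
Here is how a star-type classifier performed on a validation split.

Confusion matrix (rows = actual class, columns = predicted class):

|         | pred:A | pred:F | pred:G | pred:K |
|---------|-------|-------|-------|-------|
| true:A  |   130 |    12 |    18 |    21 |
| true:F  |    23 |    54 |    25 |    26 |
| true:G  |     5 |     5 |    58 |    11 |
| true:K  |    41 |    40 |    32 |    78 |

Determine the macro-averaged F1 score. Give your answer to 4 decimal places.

0.5401

Per-class F1 score (2·TP/(2·TP+FP+FN)):
  A: TP=130, FP=23+5+41=69, FN=12+18+21=51 → 260/380 = 0.68421
  F: TP=54, FP=12+5+40=57, FN=23+25+26=74 → 108/239 = 0.45188
  G: TP=58, FP=18+25+32=75, FN=5+5+11=21 → 116/212 = 0.54717
  K: TP=78, FP=21+26+11=58, FN=41+40+32=113 → 156/327 = 0.47706
Macro-F1 score = mean = (0.68421 + 0.45188 + 0.54717 + 0.47706) / 4 = 0.5401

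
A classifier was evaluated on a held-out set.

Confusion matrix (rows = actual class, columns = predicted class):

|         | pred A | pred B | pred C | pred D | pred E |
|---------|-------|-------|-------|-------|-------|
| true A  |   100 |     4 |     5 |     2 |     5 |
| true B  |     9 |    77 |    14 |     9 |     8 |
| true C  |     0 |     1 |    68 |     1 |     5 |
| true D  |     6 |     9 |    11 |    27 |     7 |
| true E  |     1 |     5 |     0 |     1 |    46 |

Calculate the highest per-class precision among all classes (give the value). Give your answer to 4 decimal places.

Per-class precision (TP/(TP+FP)):
  A: TP=100, FP=9+0+6+1=16 → 100/116 = 0.86207
  B: TP=77, FP=4+1+9+5=19 → 77/96 = 0.80208
  C: TP=68, FP=5+14+11+0=30 → 68/98 = 0.69388
  D: TP=27, FP=2+9+1+1=13 → 27/40 = 0.67500
  E: TP=46, FP=5+8+5+7=25 → 46/71 = 0.64789
Highest is class 'A' with precision = 0.8621.

0.8621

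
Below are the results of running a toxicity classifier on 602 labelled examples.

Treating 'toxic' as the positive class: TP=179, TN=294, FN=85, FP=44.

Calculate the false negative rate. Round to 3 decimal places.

FNR = FN/(FN+TP) = 85/(85+179) = 0.322

0.322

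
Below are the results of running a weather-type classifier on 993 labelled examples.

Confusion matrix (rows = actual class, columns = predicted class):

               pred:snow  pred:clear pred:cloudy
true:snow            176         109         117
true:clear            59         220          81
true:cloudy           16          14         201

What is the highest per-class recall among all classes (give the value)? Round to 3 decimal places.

Per-class recall (TP/(TP+FN)):
  snow: TP=176, FN=109+117=226 → 176/402 = 0.4378
  clear: TP=220, FN=59+81=140 → 220/360 = 0.6111
  cloudy: TP=201, FN=16+14=30 → 201/231 = 0.8701
Highest is class 'cloudy' with recall = 0.870.

0.870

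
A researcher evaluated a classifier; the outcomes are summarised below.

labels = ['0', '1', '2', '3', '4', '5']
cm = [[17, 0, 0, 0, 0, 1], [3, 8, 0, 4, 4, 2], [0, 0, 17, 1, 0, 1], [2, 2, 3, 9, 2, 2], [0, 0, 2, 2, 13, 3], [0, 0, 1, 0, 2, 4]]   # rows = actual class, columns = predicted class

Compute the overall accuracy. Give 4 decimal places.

0.6476

Accuracy = trace / total = (17+8+17+9+13+4=68) / 105 = 68/105 = 0.6476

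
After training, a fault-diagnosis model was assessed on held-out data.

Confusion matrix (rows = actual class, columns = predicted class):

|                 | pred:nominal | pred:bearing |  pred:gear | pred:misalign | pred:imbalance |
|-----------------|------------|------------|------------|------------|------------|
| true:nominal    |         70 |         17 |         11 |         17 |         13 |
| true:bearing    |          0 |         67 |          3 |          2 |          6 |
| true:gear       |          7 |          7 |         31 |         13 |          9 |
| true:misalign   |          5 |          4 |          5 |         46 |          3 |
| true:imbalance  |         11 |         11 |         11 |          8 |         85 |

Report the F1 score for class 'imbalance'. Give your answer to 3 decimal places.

0.702

Take TP from the diagonal, FP from the rest of the 'imbalance' prediction marginal, FN from the rest of the 'imbalance' actual marginal.
F1 score = 2·TP/(2·TP+FP+FN).
imbalance: TP=85, FP=13+6+9+3=31, FN=11+11+11+8=41 → 170/242 = 0.7025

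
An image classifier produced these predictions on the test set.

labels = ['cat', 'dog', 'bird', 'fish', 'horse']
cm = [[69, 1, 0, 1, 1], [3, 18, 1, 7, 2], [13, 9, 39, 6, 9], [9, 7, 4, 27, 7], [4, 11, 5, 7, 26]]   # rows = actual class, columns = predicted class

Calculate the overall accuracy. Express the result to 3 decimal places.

0.626

Accuracy = trace / total = (69+18+39+27+26=179) / 286 = 179/286 = 0.626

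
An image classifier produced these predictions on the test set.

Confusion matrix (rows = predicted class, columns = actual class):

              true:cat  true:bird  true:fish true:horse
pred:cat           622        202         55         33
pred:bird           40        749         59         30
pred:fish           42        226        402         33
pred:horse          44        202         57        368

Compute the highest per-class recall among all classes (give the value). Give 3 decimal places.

Per-class recall (TP/(TP+FN)):
  cat: TP=622, FN=40+42+44=126 → 622/748 = 0.8316
  bird: TP=749, FN=202+226+202=630 → 749/1379 = 0.5431
  fish: TP=402, FN=55+59+57=171 → 402/573 = 0.7016
  horse: TP=368, FN=33+30+33=96 → 368/464 = 0.7931
Highest is class 'cat' with recall = 0.832.

0.832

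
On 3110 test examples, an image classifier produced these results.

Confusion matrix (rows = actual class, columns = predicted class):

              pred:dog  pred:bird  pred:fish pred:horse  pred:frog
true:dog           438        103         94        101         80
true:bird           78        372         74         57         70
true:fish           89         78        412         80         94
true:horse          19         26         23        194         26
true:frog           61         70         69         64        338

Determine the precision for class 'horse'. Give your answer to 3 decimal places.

Take TP from the diagonal, FP from the rest of the 'horse' prediction marginal, FN from the rest of the 'horse' actual marginal.
precision = TP/(TP+FP).
horse: TP=194, FP=101+57+80+64=302 → 194/496 = 0.3911

0.391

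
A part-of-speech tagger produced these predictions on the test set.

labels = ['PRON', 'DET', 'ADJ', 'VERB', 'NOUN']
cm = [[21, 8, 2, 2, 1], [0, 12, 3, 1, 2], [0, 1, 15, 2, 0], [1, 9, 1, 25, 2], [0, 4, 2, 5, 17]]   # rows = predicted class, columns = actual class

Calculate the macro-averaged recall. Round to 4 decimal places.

0.6893

Per-class recall (TP/(TP+FN)):
  PRON: TP=21, FN=0+0+1+0=1 → 21/22 = 0.95455
  DET: TP=12, FN=8+1+9+4=22 → 12/34 = 0.35294
  ADJ: TP=15, FN=2+3+1+2=8 → 15/23 = 0.65217
  VERB: TP=25, FN=2+1+2+5=10 → 25/35 = 0.71429
  NOUN: TP=17, FN=1+2+0+2=5 → 17/22 = 0.77273
Macro-recall = mean = (0.95455 + 0.35294 + 0.65217 + 0.71429 + 0.77273) / 5 = 0.6893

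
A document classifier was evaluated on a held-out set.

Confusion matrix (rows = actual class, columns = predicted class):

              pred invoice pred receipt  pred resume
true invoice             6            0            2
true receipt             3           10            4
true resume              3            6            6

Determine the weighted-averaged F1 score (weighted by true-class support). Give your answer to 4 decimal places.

Per-class F1 score (2·TP/(2·TP+FP+FN)):
  invoice: TP=6, FP=3+3=6, FN=0+2=2 → 12/20 = 0.60000
  receipt: TP=10, FP=0+6=6, FN=3+4=7 → 20/33 = 0.60606
  resume: TP=6, FP=2+4=6, FN=3+6=9 → 12/27 = 0.44444
Weighted-F1 score = Σ (supportᵢ/N)·F1 scoreᵢ with N=40: (8/40)·0.60000 + (17/40)·0.60606 + (15/40)·0.44444 = 0.5442

0.5442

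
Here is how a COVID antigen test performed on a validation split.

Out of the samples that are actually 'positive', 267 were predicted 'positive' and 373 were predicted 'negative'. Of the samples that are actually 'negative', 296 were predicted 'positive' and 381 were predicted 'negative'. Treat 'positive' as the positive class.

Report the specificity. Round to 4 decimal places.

Specificity = TN/(TN+FP) = 381/(381+296) = 0.5628

0.5628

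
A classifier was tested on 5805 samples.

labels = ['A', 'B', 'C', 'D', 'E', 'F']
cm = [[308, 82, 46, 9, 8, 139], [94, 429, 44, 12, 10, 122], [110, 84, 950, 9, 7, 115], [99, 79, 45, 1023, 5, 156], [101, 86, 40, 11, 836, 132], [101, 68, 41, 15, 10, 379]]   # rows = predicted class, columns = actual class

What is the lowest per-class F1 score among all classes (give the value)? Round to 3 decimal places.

0.438

Per-class F1 score (2·TP/(2·TP+FP+FN)):
  A: TP=308, FP=82+46+9+8+139=284, FN=94+110+99+101+101=505 → 616/1405 = 0.4384
  B: TP=429, FP=94+44+12+10+122=282, FN=82+84+79+86+68=399 → 858/1539 = 0.5575
  C: TP=950, FP=110+84+9+7+115=325, FN=46+44+45+40+41=216 → 1900/2441 = 0.7784
  D: TP=1023, FP=99+79+45+5+156=384, FN=9+12+9+11+15=56 → 2046/2486 = 0.8230
  E: TP=836, FP=101+86+40+11+132=370, FN=8+10+7+5+10=40 → 1672/2082 = 0.8031
  F: TP=379, FP=101+68+41+15+10=235, FN=139+122+115+156+132=664 → 758/1657 = 0.4575
Lowest is class 'A' with F1 score = 0.438.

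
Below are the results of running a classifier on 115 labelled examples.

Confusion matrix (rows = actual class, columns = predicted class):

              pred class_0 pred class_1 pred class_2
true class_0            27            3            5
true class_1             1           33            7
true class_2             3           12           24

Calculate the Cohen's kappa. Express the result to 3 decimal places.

0.593

Observed agreement pₒ = trace/N = 84/115 = 0.7304
Expected agreement pₑ = Σ (rowᵢ·colᵢ)/N² = (35·31 + 41·48 + 39·36)/115² = 0.3370
κ = (pₒ − pₑ)/(1 − pₑ) = (0.7304 − 0.3370)/(1 − 0.3370) = 0.593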